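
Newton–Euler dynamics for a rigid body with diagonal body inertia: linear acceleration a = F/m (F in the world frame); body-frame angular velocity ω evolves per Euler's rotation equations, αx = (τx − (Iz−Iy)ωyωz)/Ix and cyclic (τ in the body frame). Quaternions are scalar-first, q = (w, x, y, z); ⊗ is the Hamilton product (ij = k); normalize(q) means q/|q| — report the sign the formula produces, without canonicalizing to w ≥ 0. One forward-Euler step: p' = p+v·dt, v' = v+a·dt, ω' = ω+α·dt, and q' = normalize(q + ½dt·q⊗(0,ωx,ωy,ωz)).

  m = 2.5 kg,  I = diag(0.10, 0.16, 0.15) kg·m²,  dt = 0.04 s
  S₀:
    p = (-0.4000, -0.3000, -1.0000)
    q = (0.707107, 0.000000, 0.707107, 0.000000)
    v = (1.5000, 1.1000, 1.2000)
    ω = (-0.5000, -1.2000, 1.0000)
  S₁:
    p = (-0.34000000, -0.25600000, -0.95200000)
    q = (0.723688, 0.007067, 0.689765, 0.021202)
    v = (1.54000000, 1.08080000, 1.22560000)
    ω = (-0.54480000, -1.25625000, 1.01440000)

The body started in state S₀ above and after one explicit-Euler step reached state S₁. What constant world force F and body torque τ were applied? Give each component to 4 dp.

F = (2.5000, -1.2000, 1.6000)
τ = (-0.1000, -0.2000, 0.0900)

rate change Δω = (-0.04480000, -0.05625000, 0.01440000)
applied torque τ = (-0.1000, -0.2000, 0.0900)
v₁ − v₀ = (0.04000000, -0.01920000, 0.02560000)
F = m·Δv/dt = (2.5000, -1.2000, 1.6000)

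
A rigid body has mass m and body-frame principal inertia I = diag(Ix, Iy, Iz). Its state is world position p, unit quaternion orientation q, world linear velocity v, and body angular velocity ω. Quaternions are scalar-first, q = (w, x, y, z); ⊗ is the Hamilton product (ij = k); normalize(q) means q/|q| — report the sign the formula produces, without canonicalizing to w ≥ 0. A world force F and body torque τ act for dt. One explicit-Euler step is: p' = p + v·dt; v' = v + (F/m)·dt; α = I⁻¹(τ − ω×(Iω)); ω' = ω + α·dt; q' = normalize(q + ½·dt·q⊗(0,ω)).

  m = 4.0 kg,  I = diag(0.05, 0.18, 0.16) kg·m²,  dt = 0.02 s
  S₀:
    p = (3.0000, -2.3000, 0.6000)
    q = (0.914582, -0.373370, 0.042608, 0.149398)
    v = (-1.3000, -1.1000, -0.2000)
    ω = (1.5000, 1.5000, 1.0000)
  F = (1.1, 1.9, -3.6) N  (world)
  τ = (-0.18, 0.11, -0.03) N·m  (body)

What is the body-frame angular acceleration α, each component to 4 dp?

α = (-3.0000, 1.5278, -2.0156)

ω×(Iω) gyroscopic = (-0.0300, -0.1650, 0.2925)
(τ − ω×Iω)/I = (-3.0000, 1.5278, -2.0156)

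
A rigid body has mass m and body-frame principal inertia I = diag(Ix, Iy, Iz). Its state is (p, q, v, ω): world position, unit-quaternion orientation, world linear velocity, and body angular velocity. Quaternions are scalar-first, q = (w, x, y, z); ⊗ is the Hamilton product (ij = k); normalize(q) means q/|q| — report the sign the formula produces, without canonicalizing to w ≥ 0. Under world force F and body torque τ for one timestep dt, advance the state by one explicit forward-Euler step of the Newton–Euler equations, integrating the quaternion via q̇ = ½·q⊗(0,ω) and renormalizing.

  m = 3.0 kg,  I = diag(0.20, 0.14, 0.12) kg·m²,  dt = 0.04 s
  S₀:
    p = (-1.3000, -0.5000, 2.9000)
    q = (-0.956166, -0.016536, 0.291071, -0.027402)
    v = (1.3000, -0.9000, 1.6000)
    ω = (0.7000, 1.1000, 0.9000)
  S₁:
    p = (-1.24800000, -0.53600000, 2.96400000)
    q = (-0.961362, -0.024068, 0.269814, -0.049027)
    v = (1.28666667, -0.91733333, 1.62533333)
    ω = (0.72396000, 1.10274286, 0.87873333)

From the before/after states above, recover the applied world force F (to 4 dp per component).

v₁ − v₀ = (-0.01333333, -0.01733333, 0.02533333)
m·(v₁−v₀)/dt = (-1.0000, -1.3000, 1.9000)

F = (-1.0000, -1.3000, 1.9000)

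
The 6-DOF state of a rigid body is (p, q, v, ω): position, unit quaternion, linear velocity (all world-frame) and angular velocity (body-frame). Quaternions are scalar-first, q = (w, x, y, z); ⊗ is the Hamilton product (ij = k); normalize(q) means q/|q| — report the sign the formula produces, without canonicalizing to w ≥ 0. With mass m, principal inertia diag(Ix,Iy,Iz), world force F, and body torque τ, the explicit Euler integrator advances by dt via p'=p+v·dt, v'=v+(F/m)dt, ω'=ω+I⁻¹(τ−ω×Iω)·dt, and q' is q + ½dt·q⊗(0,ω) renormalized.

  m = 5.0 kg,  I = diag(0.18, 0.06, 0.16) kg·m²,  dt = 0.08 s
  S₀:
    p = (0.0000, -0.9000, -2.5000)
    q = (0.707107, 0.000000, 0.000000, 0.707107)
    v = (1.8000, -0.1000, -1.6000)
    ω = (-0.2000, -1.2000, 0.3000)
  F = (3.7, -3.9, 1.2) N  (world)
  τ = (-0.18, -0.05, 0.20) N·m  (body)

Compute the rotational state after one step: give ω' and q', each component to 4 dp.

gyro term ω×Iω = (-0.0360, -0.0012, -0.0288)
(τ − ω×Iω)/I = (-0.8000, -0.8133, 1.4300)
ω + α·dt = (-0.2640, -1.2651, 0.4144)
q⊗(0,ω) = (-0.2121321, 0.7071070, -0.9899498, 0.2121321)
updated quaternion q' = (0.6977, 0.0282, -0.0395, 0.7147)

ω' = (-0.2640, -1.2651, 0.4144)
q' = (0.6977, 0.0282, -0.0395, 0.7147)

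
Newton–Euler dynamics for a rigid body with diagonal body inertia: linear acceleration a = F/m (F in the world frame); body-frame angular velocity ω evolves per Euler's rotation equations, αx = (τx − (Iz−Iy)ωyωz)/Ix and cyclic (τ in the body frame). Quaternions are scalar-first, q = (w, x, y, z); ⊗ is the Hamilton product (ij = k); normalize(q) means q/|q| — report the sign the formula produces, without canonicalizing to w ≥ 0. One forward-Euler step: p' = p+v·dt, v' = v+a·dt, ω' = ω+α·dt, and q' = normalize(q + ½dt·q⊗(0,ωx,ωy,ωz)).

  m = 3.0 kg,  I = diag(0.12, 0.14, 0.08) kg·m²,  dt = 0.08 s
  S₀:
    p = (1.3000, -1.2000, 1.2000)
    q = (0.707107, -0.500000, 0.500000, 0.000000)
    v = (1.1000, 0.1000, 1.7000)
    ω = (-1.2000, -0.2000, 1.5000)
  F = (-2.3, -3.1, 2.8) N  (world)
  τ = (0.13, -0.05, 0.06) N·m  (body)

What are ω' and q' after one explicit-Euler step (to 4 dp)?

ω' = (-1.1253, -0.1874, 1.5552)
q' = (0.6851, -0.5024, 0.5228, 0.0702)

precession coupling ω×(Iω) = (0.0180, -0.0720, 0.0048)
angular accel α = (0.9333, 0.1571, 0.6900)
new body rate ω' = (-1.1253, -0.1874, 1.5552)
2q̇ = q⊗(0,ω) = (-0.5000000, -0.0985284, 0.6085786, 1.7606605)
q' = normalize(q + ½dt·q⊗(0,ω)) = (0.6851, -0.5024, 0.5228, 0.0702)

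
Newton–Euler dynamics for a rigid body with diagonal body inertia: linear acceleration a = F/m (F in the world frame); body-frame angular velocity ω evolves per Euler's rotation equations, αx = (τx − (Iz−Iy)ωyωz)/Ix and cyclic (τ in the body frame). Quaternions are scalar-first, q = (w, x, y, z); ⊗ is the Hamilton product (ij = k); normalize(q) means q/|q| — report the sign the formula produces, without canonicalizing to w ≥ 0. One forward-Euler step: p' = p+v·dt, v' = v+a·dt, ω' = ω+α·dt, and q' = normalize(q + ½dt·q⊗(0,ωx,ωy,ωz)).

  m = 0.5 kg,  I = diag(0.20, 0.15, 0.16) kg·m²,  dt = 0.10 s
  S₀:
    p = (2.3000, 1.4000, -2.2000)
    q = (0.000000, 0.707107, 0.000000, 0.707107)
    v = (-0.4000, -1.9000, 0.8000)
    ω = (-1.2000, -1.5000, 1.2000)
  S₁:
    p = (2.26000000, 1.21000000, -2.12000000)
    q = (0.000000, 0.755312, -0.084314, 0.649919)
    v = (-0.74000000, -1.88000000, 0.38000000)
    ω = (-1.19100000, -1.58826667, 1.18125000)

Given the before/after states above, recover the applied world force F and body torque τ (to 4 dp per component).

Δω = ω₁−ω₀ = (0.00900000, -0.08826667, -0.01875000)
gyro term ω₀×Iω₀ = (-0.0180, -0.0576, -0.0900)
applied torque τ = (0.0000, -0.1900, -0.1200)
velocity change Δv = (-0.34000000, 0.02000000, -0.42000000)
applied force F = (-1.7000, 0.1000, -2.1000)

F = (-1.7000, 0.1000, -2.1000)
τ = (0.0000, -0.1900, -0.1200)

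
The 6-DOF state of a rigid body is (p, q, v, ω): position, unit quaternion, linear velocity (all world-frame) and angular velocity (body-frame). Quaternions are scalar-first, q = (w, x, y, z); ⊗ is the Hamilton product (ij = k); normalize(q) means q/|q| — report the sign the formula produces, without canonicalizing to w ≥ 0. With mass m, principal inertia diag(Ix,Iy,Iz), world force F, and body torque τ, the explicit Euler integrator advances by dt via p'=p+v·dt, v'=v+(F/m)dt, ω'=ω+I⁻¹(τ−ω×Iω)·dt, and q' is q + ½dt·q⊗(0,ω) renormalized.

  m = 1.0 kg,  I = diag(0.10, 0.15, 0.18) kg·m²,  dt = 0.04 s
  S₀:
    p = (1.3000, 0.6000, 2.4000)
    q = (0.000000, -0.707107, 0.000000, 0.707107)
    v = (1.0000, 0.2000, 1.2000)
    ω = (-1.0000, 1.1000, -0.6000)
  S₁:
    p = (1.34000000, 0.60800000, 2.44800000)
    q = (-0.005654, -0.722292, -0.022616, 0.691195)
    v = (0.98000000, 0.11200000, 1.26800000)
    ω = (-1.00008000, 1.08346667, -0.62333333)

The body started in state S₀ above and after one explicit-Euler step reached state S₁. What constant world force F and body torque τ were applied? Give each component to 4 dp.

F = (-0.5000, -2.2000, 1.7000)
τ = (-0.0200, -0.1100, -0.1600)

ω₁ − ω₀ = (-0.00008000, -0.01653333, -0.02333333)
gyro term ω₀×Iω₀ = (-0.0198, -0.0480, -0.0550)
τ = I·(Δω/dt) + ω₀×(Iω₀) = (-0.0200, -0.1100, -0.1600)
velocity change Δv = (-0.02000000, -0.08800000, 0.06800000)
m·(v₁−v₀)/dt = (-0.5000, -2.2000, 1.7000)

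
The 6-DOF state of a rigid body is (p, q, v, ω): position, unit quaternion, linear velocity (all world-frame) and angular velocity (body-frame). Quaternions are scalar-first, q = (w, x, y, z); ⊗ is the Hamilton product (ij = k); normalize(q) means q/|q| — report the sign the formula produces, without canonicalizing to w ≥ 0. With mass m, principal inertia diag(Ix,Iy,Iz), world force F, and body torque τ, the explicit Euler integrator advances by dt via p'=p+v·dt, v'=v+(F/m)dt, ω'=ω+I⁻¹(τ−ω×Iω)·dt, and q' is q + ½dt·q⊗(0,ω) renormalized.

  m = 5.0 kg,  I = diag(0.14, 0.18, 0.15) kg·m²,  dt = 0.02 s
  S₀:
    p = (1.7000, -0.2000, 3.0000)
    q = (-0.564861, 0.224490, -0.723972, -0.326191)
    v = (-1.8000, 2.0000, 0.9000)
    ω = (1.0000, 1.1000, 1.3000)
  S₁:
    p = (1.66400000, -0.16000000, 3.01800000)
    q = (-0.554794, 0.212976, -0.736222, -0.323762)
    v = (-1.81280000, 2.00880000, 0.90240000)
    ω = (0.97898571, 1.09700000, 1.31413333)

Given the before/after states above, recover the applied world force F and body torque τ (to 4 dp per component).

ω₁ − ω₀ = (-0.02101429, -0.00300000, 0.01413333)
τ = I·(Δω/dt) + ω₀×(Iω₀) = (-0.1900, -0.0400, 0.1500)
velocity change Δv = (-0.01280000, 0.00880000, 0.00240000)
applied force F = (-3.2000, 2.2000, 0.6000)

F = (-3.2000, 2.2000, 0.6000)
τ = (-0.1900, -0.0400, 0.1500)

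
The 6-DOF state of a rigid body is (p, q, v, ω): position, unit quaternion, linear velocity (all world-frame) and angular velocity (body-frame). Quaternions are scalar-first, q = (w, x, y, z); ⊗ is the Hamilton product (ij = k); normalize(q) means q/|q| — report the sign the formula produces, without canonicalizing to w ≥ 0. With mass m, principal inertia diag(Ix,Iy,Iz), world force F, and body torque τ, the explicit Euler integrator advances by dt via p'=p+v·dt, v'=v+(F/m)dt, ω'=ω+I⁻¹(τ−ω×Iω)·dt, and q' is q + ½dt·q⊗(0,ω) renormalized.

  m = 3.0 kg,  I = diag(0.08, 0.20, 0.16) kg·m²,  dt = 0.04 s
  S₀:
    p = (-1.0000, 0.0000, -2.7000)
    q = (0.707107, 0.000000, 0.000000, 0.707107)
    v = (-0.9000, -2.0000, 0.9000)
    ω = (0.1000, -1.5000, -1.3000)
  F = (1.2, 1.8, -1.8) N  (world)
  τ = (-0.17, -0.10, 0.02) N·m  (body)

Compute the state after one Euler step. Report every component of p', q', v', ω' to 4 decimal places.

angular accel α = (-1.1500, -0.5520, 0.2375)
ω' = ω + α·dt = (0.0540, -1.5221, -1.2905)
2q̇ = q⊗(0,ω) = (0.9192391, 1.1313712, -0.9899498, -0.9192391)
q + ½dt·q⊗(0,ω), renormalized = (0.7249, 0.0226, -0.0198, 0.6882)
p + v·dt = (-1.0360, -0.0800, -2.6640)
new velocity v' = (-0.8840, -1.9760, 0.8760)

p' = (-1.0360, -0.0800, -2.6640)
q' = (0.7249, 0.0226, -0.0198, 0.6882)
v' = (-0.8840, -1.9760, 0.8760)
ω' = (0.0540, -1.5221, -1.2905)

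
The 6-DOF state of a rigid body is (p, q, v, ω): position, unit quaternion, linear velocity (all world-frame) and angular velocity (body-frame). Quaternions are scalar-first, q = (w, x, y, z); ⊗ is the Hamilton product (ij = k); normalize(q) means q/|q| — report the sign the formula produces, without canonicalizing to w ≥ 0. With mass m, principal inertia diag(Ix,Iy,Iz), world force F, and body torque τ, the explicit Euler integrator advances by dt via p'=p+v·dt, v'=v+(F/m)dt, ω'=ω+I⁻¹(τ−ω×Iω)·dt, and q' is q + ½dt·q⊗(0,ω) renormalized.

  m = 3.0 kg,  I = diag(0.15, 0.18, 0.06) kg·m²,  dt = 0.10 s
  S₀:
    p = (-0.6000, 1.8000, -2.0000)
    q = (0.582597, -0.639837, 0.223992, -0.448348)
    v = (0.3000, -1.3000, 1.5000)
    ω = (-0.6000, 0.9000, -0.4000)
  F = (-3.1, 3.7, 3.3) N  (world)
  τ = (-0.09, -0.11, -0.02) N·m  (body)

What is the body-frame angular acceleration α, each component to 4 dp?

α = (-0.8880, -0.7311, -0.0633)

precession coupling ω×(Iω) = (0.0432, 0.0216, -0.0162)
(τ − ω×Iω)/I = (-0.8880, -0.7311, -0.0633)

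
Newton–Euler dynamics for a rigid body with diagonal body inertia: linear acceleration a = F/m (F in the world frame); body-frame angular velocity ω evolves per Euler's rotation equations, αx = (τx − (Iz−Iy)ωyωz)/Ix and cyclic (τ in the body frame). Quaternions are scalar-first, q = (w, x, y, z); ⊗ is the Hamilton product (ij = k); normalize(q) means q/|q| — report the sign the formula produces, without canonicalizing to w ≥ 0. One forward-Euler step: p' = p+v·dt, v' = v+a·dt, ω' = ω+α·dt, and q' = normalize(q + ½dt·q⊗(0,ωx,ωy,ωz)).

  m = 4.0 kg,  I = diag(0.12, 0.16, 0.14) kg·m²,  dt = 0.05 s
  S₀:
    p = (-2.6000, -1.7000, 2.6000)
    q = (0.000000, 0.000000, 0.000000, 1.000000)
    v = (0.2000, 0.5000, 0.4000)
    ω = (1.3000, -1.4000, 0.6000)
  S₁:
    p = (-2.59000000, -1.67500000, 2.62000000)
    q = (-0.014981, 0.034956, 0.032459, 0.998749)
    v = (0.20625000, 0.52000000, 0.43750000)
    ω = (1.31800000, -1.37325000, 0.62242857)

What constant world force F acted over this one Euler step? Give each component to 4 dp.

F = (0.5000, 1.6000, 3.0000)

v₁ − v₀ = (0.00625000, 0.02000000, 0.03750000)
applied force F = (0.5000, 1.6000, 3.0000)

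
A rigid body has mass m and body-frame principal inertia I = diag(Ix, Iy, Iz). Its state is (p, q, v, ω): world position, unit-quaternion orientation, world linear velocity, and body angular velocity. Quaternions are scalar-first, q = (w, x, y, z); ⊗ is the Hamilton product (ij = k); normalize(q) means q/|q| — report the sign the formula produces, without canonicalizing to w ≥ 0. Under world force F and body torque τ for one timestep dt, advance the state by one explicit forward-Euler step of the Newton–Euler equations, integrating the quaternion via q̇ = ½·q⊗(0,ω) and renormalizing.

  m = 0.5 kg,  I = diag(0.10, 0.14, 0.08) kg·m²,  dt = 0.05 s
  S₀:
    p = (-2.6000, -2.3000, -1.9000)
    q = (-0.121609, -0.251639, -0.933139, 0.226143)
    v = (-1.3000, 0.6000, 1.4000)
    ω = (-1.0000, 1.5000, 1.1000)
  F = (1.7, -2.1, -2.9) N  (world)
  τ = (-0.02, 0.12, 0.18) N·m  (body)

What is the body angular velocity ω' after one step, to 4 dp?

ω' = (-0.9605, 1.5507, 1.2500)

(τ − ω×Iω)/I = (0.7900, 1.0143, 3.0000)
ω + α·dt = (-0.9605, 1.5507, 1.2500)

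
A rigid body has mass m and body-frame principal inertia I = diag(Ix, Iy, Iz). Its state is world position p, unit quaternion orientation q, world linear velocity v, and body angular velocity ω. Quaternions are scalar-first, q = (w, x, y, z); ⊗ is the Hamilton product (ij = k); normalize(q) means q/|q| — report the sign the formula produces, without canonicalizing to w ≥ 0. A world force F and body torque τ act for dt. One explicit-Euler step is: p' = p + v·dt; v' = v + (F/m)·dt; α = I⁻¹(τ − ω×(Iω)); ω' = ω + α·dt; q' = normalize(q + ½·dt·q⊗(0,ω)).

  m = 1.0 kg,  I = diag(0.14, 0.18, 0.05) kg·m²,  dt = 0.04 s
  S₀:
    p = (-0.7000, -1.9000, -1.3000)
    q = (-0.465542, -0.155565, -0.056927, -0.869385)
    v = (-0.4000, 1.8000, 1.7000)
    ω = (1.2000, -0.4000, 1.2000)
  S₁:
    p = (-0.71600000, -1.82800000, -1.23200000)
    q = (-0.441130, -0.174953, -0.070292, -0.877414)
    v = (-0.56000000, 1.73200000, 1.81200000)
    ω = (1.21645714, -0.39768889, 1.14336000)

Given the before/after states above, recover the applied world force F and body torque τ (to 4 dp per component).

F = (-4.0000, -1.7000, 2.8000)
τ = (0.1200, 0.1400, -0.0900)

velocity change Δv = (-0.16000000, -0.06800000, 0.11200000)
m·(v₁−v₀)/dt = (-4.0000, -1.7000, 2.8000)
Δω = ω₁−ω₀ = (0.01645714, 0.00231111, -0.05664000)
gyro term ω₀×Iω₀ = (0.0624, 0.1296, -0.0192)
τ = I·(Δω/dt) + ω₀×(Iω₀) = (0.1200, 0.1400, -0.0900)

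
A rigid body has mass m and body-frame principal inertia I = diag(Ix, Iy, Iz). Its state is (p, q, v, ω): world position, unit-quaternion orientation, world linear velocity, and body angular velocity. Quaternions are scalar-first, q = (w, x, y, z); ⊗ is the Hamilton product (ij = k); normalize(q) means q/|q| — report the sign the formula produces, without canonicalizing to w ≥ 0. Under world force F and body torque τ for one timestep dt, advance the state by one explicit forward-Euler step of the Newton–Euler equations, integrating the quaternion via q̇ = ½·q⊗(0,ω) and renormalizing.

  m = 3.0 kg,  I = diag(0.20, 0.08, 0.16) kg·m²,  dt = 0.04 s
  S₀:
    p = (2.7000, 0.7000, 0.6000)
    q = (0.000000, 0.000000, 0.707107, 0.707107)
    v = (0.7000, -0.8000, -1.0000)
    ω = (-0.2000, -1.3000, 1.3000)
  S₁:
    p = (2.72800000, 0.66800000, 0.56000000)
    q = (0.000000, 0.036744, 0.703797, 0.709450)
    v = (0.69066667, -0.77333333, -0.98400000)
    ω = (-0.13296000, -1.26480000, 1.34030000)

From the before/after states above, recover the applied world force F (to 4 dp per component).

F = (-0.7000, 2.0000, 1.2000)

velocity change Δv = (-0.00933333, 0.02666667, 0.01600000)
m·(v₁−v₀)/dt = (-0.7000, 2.0000, 1.2000)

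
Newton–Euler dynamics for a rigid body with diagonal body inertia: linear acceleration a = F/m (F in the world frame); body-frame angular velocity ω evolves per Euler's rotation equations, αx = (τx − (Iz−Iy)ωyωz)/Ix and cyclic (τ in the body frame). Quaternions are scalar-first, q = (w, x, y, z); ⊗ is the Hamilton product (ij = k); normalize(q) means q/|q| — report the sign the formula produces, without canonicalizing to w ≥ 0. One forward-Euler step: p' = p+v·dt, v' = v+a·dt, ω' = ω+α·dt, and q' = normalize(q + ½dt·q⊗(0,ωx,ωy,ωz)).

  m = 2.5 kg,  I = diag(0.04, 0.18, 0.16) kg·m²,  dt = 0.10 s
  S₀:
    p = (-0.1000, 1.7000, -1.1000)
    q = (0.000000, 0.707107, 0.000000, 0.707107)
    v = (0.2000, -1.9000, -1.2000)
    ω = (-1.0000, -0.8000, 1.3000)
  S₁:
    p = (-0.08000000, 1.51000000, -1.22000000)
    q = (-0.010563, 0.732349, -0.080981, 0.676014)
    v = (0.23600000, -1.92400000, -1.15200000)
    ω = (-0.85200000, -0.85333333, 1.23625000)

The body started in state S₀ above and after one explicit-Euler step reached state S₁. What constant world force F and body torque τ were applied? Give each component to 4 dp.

ω₁ − ω₀ = (0.14800000, -0.05333333, -0.06375000)
ω₀×(Iω₀) = (0.0208, 0.1560, 0.1120)
I·α + gyro = (0.0800, 0.0600, 0.0100)
Δv = v₁−v₀ = (0.03600000, -0.02400000, 0.04800000)
F = m·Δv/dt = (0.9000, -0.6000, 1.2000)

F = (0.9000, -0.6000, 1.2000)
τ = (0.0800, 0.0600, 0.0100)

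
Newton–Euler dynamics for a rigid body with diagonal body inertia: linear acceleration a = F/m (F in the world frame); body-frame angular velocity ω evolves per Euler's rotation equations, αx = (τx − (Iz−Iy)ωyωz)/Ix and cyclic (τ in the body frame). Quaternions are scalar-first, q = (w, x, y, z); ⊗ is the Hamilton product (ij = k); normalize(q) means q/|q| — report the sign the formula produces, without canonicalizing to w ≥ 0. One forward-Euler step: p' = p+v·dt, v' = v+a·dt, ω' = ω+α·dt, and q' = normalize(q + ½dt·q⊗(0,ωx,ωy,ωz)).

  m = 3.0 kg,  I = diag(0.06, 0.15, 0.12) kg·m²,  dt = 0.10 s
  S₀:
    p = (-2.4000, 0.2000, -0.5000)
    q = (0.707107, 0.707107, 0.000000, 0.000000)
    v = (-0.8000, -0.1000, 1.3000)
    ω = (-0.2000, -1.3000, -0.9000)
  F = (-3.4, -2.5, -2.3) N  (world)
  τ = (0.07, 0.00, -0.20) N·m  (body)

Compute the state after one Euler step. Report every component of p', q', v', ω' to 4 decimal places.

p' = (-2.4800, 0.1900, -0.3700)
q' = (0.7119, 0.6978, -0.0141, -0.0775)
v' = (-0.9133, -0.1833, 1.2233)
ω' = (-0.0248, -1.2928, -1.0862)

a = (-1.1333, -0.8333, -0.7667)
p + v·dt = (-2.4800, 0.1900, -0.3700)
v' = v + a·dt = (-0.9133, -0.1833, 1.2233)
ω×(Iω) gyroscopic = (-0.0351, -0.0108, 0.0234)
(τ − ω×Iω)/I = (1.7517, 0.0720, -1.8617)
ω' = ω + α·dt = (-0.0248, -1.2928, -1.0862)
2q̇ = q⊗(0,ω) = (0.1414214, -0.1414214, -0.2828428, -1.5556354)
q' = normalize(q + ½dt·q⊗(0,ω)) = (0.7119, 0.6978, -0.0141, -0.0775)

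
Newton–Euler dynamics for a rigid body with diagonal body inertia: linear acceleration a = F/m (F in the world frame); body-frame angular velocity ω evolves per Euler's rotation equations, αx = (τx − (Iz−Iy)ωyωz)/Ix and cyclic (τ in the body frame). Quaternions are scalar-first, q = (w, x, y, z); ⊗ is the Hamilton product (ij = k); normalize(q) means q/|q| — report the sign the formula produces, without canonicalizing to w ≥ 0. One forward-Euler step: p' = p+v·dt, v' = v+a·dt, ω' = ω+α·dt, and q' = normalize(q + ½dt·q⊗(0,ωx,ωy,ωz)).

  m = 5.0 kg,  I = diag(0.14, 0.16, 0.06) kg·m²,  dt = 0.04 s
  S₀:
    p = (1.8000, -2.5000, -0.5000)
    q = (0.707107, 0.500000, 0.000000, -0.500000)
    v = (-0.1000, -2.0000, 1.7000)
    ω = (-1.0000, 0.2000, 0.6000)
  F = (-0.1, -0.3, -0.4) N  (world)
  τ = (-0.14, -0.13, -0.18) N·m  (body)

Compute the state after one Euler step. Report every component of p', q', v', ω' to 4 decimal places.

p' = (1.7960, -2.5800, -0.4320)
q' = (0.7229, 0.4877, 0.0068, -0.4894)
v' = (-0.1008, -2.0024, 1.6968)
ω' = (-1.0366, 0.1795, 0.4827)

precession coupling ω×(Iω) = (-0.0120, -0.0480, -0.0040)
(τ − ω×Iω)/I = (-0.9143, -0.5125, -2.9333)
ω' = ω + α·dt = (-1.0366, 0.1795, 0.4827)
2q̇ = q⊗(0,ω) = (0.8000000, -0.6071070, 0.3414214, 0.5242642)
updated quaternion q' = (0.7229, 0.4877, 0.0068, -0.4894)
a = F/m = (-0.0200, -0.0600, -0.0800)
p + v·dt = (1.7960, -2.5800, -0.4320)
v + (F/m)dt = (-0.1008, -2.0024, 1.6968)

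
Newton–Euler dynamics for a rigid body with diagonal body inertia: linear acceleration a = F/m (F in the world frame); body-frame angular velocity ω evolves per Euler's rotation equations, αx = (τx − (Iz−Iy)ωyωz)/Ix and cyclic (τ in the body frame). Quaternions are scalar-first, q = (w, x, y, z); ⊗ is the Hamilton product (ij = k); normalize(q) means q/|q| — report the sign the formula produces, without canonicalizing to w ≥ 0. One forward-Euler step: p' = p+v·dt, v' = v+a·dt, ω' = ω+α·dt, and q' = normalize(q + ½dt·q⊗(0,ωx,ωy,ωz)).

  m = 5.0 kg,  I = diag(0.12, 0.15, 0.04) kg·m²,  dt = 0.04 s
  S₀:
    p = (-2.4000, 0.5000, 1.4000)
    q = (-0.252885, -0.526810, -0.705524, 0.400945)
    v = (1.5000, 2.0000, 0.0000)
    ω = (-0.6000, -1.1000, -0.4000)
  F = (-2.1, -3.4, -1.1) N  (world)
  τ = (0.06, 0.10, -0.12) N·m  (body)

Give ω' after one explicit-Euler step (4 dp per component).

(τ − ω×Iω)/I = (0.9033, 0.5387, -3.4950)
new body rate ω' = (-0.5639, -1.0785, -0.5398)

ω' = (-0.5639, -1.0785, -0.5398)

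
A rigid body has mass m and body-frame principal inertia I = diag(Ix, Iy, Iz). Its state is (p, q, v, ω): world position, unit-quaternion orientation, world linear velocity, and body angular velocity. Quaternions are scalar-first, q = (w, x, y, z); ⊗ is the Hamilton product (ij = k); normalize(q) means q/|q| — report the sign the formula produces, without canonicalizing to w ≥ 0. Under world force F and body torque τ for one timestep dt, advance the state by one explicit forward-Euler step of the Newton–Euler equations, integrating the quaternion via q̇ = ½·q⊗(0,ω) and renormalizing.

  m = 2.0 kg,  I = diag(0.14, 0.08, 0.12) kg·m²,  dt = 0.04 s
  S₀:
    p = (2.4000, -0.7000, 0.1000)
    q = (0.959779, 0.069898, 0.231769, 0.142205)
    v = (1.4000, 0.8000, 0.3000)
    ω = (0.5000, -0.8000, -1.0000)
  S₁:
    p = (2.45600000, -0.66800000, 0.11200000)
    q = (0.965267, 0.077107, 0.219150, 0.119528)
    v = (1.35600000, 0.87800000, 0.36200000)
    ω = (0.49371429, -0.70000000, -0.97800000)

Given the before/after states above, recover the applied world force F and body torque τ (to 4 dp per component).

Δv = v₁−v₀ = (-0.04400000, 0.07800000, 0.06200000)
m·(v₁−v₀)/dt = (-2.2000, 3.9000, 3.1000)
Δω = ω₁−ω₀ = (-0.00628571, 0.10000000, 0.02200000)
τ = I·(Δω/dt) + ω₀×(Iω₀) = (0.0100, 0.1900, 0.0900)

F = (-2.2000, 3.9000, 3.1000)
τ = (0.0100, 0.1900, 0.0900)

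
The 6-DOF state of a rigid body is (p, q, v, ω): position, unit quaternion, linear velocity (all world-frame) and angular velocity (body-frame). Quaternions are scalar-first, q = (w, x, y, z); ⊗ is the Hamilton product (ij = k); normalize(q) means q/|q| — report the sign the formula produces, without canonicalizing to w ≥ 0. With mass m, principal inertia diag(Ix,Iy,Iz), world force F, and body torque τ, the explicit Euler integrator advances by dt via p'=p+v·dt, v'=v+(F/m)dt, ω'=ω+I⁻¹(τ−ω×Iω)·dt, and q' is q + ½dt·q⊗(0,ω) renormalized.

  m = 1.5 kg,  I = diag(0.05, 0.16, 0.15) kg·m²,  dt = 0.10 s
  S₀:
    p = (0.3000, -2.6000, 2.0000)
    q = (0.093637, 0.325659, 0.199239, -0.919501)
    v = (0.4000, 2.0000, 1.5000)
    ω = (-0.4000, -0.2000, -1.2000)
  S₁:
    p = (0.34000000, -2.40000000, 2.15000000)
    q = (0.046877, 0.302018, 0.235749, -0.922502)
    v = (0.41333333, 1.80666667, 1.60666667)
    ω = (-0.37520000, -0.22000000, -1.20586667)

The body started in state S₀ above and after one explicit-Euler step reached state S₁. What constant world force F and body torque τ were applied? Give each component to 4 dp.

F = (0.2000, -2.9000, 1.6000)
τ = (0.0100, -0.0800, 0.0000)

v₁ − v₀ = (0.01333333, -0.19333333, 0.10666667)
m·(v₁−v₀)/dt = (0.2000, -2.9000, 1.6000)
rate change Δω = (0.02480000, -0.02000000, -0.00586667)
τ = I·(Δω/dt) + ω₀×(Iω₀) = (0.0100, -0.0800, 0.0000)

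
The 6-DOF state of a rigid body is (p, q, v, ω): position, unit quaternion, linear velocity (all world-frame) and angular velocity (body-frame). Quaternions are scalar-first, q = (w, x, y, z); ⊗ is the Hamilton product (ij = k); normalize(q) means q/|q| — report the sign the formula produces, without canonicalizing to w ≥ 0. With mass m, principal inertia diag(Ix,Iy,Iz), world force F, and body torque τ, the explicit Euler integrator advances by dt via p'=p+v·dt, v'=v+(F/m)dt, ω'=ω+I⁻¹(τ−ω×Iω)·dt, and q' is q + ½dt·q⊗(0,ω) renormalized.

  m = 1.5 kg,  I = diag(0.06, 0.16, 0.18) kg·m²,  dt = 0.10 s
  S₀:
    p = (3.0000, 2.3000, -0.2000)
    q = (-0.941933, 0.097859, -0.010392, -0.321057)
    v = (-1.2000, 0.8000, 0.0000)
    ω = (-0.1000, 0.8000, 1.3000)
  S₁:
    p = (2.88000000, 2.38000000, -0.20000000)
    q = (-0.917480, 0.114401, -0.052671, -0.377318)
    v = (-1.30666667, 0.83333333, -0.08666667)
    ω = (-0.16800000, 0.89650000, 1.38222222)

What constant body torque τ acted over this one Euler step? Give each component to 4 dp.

τ = (-0.0200, 0.1700, 0.1400)

rate change Δω = (-0.06800000, 0.09650000, 0.08222222)
precession coupling = (0.0208, 0.0156, -0.0080)
I·α + gyro = (-0.0200, 0.1700, 0.1400)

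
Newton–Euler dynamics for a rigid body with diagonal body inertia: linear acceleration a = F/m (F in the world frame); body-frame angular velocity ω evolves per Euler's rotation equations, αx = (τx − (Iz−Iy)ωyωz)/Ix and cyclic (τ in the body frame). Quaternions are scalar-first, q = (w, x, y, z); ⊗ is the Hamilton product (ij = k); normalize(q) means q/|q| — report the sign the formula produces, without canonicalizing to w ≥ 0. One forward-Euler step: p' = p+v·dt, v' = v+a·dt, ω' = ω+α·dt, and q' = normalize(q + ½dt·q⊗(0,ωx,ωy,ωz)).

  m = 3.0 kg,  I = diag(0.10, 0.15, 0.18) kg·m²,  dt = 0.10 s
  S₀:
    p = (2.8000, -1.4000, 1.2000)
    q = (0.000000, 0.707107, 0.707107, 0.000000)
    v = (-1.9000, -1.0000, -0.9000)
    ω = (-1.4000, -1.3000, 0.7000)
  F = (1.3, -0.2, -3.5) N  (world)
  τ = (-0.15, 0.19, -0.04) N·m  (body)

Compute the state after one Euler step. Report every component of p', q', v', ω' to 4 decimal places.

p' = (2.6100, -1.5000, 1.1100)
q' = (0.0950, 0.7281, 0.6789, 0.0035)
v' = (-1.8567, -1.0067, -1.0167)
ω' = (-1.5227, -1.2256, 0.6272)

α = I⁻¹(τ − ω×Iω) = (-1.2270, 0.7440, -0.7278)
ω' = ω + α·dt = (-1.5227, -1.2256, 0.6272)
q⊗(0,ω) = (1.9091889, 0.4949749, -0.4949749, 0.0707107)
q' = normalize(q + ½dt·q⊗(0,ω)) = (0.0950, 0.7281, 0.6789, 0.0035)
new position p' = (2.6100, -1.5000, 1.1100)
v' = v + a·dt = (-1.8567, -1.0067, -1.0167)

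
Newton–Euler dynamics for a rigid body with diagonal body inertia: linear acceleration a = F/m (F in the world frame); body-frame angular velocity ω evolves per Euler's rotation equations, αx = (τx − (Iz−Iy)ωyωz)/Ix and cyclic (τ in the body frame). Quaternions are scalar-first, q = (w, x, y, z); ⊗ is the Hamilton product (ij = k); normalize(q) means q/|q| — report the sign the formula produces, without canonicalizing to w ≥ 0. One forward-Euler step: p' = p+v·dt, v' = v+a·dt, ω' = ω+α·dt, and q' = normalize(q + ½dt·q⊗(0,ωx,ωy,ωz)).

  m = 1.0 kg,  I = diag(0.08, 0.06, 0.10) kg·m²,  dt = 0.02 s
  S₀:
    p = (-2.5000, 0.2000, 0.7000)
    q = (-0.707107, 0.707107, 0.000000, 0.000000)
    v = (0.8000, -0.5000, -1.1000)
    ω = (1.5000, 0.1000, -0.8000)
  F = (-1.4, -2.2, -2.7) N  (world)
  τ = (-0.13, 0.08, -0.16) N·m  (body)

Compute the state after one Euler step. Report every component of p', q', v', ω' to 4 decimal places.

p' = (-2.4840, 0.1900, 0.6780)
q' = (-0.7176, 0.6964, 0.0049, 0.0064)
v' = (0.7720, -0.5440, -1.1540)
ω' = (1.4683, 0.1187, -0.8314)

linear accel F/m = (-1.4000, -2.2000, -2.7000)
new position p' = (-2.4840, 0.1900, 0.6780)
new velocity v' = (0.7720, -0.5440, -1.1540)
ω×(Iω) gyroscopic = (-0.0032, 0.0240, -0.0030)
angular accel α = (-1.5850, 0.9333, -1.5700)
ω + α·dt = (1.4683, 0.1187, -0.8314)
q⊗(0,ω) = (-1.0606605, -1.0606605, 0.4949749, 0.6363963)
updated quaternion q' = (-0.7176, 0.6964, 0.0049, 0.0064)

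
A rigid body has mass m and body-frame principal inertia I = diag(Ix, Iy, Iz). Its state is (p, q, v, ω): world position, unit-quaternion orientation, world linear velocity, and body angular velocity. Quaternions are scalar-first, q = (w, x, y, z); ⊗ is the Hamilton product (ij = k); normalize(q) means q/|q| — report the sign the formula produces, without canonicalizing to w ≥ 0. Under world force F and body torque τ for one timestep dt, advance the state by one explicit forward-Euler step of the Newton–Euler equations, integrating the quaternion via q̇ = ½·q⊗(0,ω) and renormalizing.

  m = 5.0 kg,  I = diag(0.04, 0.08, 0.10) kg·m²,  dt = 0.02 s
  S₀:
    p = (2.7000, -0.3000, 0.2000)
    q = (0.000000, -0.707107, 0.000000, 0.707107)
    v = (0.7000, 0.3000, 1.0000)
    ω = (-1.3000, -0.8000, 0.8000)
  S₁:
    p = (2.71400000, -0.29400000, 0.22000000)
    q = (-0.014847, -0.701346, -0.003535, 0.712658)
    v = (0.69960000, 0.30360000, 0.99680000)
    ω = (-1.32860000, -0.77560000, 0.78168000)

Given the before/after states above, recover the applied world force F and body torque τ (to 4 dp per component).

rate change Δω = (-0.02860000, 0.02440000, -0.01832000)
τ = I·(Δω/dt) + ω₀×(Iω₀) = (-0.0700, 0.1600, -0.0500)
velocity change Δv = (-0.00040000, 0.00360000, -0.00320000)
applied force F = (-0.1000, 0.9000, -0.8000)

F = (-0.1000, 0.9000, -0.8000)
τ = (-0.0700, 0.1600, -0.0500)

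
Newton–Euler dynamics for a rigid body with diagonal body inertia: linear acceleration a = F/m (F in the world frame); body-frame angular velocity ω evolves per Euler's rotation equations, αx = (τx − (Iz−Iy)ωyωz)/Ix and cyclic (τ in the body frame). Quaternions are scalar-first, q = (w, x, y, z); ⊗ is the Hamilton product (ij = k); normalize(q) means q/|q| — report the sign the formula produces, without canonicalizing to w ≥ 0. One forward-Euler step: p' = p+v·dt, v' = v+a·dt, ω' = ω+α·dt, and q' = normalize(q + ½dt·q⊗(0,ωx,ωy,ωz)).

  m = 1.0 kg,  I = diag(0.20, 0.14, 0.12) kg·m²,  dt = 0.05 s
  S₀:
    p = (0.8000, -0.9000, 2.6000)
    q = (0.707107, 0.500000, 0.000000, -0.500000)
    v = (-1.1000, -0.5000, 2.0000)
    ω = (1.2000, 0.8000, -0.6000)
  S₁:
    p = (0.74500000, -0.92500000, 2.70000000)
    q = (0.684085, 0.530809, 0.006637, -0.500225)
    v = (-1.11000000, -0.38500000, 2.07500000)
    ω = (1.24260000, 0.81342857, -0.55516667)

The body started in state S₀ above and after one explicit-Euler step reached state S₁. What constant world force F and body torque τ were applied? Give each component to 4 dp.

F = (-0.2000, 2.3000, 1.5000)
τ = (0.1800, -0.0200, 0.0500)

velocity change Δv = (-0.01000000, 0.11500000, 0.07500000)
applied force F = (-0.2000, 2.3000, 1.5000)
Δω = ω₁−ω₀ = (0.04260000, 0.01342857, 0.04483333)
gyro term ω₀×Iω₀ = (0.0096, -0.0576, -0.0576)
τ = I·(Δω/dt) + ω₀×(Iω₀) = (0.1800, -0.0200, 0.0500)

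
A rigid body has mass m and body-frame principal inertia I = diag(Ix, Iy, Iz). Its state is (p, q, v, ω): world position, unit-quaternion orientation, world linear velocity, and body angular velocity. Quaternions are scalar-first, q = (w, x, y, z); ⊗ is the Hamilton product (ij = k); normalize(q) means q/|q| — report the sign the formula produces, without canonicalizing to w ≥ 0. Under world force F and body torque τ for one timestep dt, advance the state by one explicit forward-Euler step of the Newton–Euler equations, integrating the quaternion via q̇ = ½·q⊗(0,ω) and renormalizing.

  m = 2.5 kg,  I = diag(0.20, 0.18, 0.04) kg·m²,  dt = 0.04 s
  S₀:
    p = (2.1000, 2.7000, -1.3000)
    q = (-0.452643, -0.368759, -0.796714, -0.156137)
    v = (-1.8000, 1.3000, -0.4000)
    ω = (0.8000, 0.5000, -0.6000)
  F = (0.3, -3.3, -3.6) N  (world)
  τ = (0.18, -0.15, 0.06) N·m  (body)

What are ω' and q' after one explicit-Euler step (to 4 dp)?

ω×(Iω) gyroscopic = (0.0420, -0.0768, -0.0080)
α = I⁻¹(τ − ω×Iω) = (0.6900, -0.4067, 1.7000)
ω' = ω + α·dt = (0.8276, 0.4837, -0.5320)
Hamilton product q⊗(0,ω) = (0.5996820, 0.1939825, -0.5724865, 0.7245775)
q + ½dt·q⊗(0,ω), renormalized = (-0.4405, -0.3648, -0.8080, -0.1416)

ω' = (0.8276, 0.4837, -0.5320)
q' = (-0.4405, -0.3648, -0.8080, -0.1416)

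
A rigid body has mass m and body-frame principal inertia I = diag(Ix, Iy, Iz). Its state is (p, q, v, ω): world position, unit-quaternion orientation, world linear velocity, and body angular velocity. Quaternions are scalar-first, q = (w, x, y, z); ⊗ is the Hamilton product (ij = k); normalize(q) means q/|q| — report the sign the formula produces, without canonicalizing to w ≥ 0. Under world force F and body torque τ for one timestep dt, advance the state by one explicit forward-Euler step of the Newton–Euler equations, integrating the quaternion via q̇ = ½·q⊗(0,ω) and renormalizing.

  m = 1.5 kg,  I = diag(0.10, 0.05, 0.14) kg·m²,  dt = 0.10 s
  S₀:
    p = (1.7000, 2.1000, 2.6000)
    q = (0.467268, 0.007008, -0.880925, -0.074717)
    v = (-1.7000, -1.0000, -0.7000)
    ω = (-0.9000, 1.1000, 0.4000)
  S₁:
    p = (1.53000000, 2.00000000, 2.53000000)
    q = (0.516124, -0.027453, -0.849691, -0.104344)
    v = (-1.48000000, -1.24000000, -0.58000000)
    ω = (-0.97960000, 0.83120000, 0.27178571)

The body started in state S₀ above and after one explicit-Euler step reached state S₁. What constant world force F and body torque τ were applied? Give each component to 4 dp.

F = (3.3000, -3.6000, 1.8000)
τ = (-0.0400, -0.1200, -0.1300)

rate change Δω = (-0.07960000, -0.26880000, -0.12821429)
ω₀×(Iω₀) = (0.0396, 0.0144, 0.0495)
applied torque τ = (-0.0400, -0.1200, -0.1300)
velocity change Δv = (0.22000000, -0.24000000, 0.12000000)
F = m·Δv/dt = (3.3000, -3.6000, 1.8000)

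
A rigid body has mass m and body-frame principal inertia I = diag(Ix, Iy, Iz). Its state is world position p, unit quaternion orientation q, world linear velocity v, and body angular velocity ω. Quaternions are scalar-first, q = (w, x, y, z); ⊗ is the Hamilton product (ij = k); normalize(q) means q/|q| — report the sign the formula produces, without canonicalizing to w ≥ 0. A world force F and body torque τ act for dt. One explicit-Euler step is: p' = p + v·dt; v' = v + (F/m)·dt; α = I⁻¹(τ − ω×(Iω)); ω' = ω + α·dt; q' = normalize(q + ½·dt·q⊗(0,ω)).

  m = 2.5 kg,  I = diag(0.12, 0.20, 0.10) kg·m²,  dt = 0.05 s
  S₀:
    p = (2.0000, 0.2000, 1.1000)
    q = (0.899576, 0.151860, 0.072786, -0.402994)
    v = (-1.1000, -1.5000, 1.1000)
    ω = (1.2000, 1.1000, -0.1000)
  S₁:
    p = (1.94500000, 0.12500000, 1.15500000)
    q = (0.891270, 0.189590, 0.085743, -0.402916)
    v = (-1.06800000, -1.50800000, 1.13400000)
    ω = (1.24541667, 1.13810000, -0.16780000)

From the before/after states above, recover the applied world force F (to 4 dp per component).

F = (1.6000, -0.4000, 1.7000)

v₁ − v₀ = (0.03200000, -0.00800000, 0.03400000)
m·(v₁−v₀)/dt = (1.6000, -0.4000, 1.7000)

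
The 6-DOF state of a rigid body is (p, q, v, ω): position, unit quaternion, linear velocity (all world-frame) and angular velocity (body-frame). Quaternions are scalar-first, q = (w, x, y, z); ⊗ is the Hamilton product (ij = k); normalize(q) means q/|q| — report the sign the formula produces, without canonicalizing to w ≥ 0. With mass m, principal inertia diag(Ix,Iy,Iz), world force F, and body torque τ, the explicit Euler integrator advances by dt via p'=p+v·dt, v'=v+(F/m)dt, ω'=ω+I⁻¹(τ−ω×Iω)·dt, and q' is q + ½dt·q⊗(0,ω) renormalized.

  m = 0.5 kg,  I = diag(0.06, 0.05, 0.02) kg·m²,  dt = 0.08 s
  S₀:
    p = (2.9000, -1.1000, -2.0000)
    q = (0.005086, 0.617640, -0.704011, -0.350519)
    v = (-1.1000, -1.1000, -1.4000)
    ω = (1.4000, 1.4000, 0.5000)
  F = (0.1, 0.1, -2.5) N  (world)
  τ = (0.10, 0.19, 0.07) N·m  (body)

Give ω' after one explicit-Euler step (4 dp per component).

ω' = (1.5613, 1.6592, 0.8584)

α = I⁻¹(τ − ω×Iω) = (2.0167, 3.2400, 4.4800)
ω + α·dt = (1.5613, 1.6592, 0.8584)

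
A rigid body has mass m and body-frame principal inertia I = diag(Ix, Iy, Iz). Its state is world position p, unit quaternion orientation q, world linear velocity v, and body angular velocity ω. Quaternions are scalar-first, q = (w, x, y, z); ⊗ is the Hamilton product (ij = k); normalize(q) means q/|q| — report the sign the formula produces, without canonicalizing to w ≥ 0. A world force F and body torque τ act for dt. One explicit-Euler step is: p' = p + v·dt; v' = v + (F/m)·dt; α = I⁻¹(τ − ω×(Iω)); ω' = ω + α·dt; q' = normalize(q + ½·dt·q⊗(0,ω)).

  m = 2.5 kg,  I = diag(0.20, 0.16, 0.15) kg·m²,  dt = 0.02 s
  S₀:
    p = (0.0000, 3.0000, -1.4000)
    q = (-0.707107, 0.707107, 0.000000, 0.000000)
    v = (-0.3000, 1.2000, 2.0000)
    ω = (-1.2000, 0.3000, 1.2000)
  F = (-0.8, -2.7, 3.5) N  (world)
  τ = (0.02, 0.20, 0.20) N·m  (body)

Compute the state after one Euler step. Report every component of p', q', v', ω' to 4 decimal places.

angular accel α = (0.1180, 1.7000, 1.2373)
ω' = ω + α·dt = (-1.1976, 0.3340, 1.2247)
q⊗(0,ω) = (0.8485284, 0.8485284, -1.0606605, -0.6363963)
q' = normalize(q + ½dt·q⊗(0,ω)) = (-0.6985, 0.7155, -0.0106, -0.0064)
a = F/m = (-0.3200, -1.0800, 1.4000)
p + v·dt = (-0.0060, 3.0240, -1.3600)
v + (F/m)dt = (-0.3064, 1.1784, 2.0280)

p' = (-0.0060, 3.0240, -1.3600)
q' = (-0.6985, 0.7155, -0.0106, -0.0064)
v' = (-0.3064, 1.1784, 2.0280)
ω' = (-1.1976, 0.3340, 1.2247)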